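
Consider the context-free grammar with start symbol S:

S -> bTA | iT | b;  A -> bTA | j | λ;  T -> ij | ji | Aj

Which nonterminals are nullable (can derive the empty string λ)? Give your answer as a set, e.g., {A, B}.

{A}

Directly nullable (have an ε-rule): {A}.
Not nullable: S, T — each has a terminal in every rule's right-hand side or depends on a non-nullable symbol.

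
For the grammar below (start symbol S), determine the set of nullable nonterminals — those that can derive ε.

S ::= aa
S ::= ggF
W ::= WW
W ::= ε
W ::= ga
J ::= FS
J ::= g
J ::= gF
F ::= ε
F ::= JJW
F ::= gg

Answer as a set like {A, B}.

Directly nullable (have an ε-rule): {F, W}.
Not nullable: J, S — each has a terminal in every rule's right-hand side or depends on a non-nullable symbol.

{F, W}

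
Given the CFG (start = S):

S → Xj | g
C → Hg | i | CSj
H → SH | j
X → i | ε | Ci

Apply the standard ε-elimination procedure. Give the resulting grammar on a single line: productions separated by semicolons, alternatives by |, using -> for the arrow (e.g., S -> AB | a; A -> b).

S -> g | j | Xj; C -> i | Hg | CSj; H -> j | SH; X -> i | Ci

Nullable set: {X}.
S -> Xj: X nullable, giving Xj | j.
Drop X -> ε.
Unchanged (no nullable symbols): S -> g; C -> CSj; C -> Hg; C -> i; H -> SH; H -> j; X -> Ci; X -> i.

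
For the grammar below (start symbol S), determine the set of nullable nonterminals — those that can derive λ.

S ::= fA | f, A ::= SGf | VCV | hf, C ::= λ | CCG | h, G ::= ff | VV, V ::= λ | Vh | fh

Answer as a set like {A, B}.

{A, C, G, V}

Directly nullable (have an ε-rule): {C, V}.
A is nullable via A -> VCV (every symbol on the right is already known nullable).
G is nullable via G -> VV (every symbol on the right is already known nullable).
Not nullable: S — each has a terminal in every rule's right-hand side or depends on a non-nullable symbol.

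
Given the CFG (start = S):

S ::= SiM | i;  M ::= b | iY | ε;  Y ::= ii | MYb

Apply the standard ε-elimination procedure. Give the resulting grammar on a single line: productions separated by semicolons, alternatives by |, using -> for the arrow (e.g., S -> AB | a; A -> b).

Nullable set: {M}.
S -> SiM: M nullable, giving Si | SiM.
Drop M -> ε.
Y -> MYb: M nullable, giving MYb | Yb.
Unchanged (no nullable symbols): S -> i; M -> b; M -> iY; Y -> ii.

S -> i | Si | SiM; M -> b | iY; Y -> Yb | ii | MYb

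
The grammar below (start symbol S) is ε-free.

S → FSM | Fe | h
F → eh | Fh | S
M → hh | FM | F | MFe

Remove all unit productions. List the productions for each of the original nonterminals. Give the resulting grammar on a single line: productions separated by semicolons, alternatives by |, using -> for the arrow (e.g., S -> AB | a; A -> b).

Unit productions: F->S, M->F.
Unit pairs (A ⇒* B via units): (F,S), (M,F), (M,S).
S: inherits non-unit rules of {S} → FSM | Fe | h.
F: inherits non-unit rules of {F, S} → FSM | Fe | Fh | eh | h.
M: inherits non-unit rules of {F, M, S} → FM | FSM | Fe | Fh | MFe | eh | h | hh.

S -> h | Fe | FSM; F -> h | Fe | Fh | eh | FSM; M -> h | FM | Fe | Fh | eh | hh | FSM | MFe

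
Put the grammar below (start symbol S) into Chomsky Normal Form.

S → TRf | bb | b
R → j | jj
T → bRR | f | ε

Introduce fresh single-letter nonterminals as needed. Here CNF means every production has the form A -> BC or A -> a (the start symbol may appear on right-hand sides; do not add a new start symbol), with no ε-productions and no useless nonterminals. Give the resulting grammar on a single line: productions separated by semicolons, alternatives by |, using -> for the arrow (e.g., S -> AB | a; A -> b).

Nullable: {T}; after ε-elimination: S -> b | Rf | bb | TRf; R -> j | jj; T -> f | bRR.
No unit productions to eliminate.
TERM: introduce C -> b, B -> f, A -> j and substitute in every rule of length ≥2.
BIN: S -> TRB becomes S -> TD, D -> RB; T -> CRR becomes T -> CE, E -> RR.

S -> b | CC | RB | TD; A -> j; B -> f; C -> b; D -> RB; E -> RR; R -> j | AA; T -> f | CE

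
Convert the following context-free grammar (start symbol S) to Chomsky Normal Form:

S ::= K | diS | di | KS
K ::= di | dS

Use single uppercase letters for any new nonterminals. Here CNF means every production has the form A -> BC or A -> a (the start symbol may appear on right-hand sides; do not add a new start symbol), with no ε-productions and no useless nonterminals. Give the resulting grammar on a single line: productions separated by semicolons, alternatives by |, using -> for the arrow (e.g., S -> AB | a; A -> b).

No ε-productions.
After unit-elimination: S -> KS | dS | di | diS; K -> dS | di.
TERM: introduce A -> d, B -> i and substitute in every rule of length ≥2.
BIN: S -> ABS becomes S -> AC, C -> BS.

S -> AB | AC | AS | KS; A -> d; B -> i; C -> BS; K -> AB | AS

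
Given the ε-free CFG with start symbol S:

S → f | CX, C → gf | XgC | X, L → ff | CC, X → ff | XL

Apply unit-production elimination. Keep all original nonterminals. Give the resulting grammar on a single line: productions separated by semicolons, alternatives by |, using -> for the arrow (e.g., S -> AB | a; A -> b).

Unit productions: C->X.
Unit pairs (A ⇒* B via units): (C,X).
S: inherits non-unit rules of {S} → CX | f.
C: inherits non-unit rules of {C, X} → XL | XgC | ff | gf.
L: inherits non-unit rules of {L} → CC | ff.
X: inherits non-unit rules of {X} → XL | ff.

S -> f | CX; C -> XL | ff | gf | XgC; L -> CC | ff; X -> XL | ff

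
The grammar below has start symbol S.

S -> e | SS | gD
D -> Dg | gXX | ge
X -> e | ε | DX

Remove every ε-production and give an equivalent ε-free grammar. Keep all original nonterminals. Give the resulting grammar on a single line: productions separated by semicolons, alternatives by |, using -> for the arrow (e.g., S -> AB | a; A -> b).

S -> e | SS | gD; D -> g | Dg | gX | ge | gXX; X -> D | e | DX

Nullable set: {X}.
D -> gXX: X, X nullable, giving g | gX | gXX.
Drop X -> ε.
X -> DX: X nullable, giving D | DX.
Unchanged (no nullable symbols): S -> SS; S -> e; S -> gD; D -> Dg; D -> ge; X -> e.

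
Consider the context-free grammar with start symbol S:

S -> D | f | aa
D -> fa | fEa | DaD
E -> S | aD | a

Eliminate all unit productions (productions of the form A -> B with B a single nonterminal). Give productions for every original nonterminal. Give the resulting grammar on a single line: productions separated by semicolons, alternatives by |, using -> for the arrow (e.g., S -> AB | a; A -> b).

Unit productions: E->S, S->D.
Unit pairs (A ⇒* B via units): (E,D), (E,S), (S,D).
S: inherits non-unit rules of {D, S} → DaD | aa | f | fEa | fa.
D: inherits non-unit rules of {D} → DaD | fEa | fa.
E: inherits non-unit rules of {D, E, S} → DaD | a | aD | aa | f | fEa | fa.

S -> f | aa | fa | DaD | fEa; D -> fa | DaD | fEa; E -> a | f | aD | aa | fa | DaD | fEa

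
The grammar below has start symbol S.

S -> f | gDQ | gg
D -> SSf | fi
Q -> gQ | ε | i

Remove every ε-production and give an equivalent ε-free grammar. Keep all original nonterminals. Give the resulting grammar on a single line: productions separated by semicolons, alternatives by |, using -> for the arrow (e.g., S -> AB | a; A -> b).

S -> f | gD | gg | gDQ; D -> fi | SSf; Q -> g | i | gQ

Nullable set: {Q}.
S -> gDQ: Q nullable, giving gD | gDQ.
Drop Q -> ε.
Q -> gQ: Q nullable, giving g | gQ.
Unchanged (no nullable symbols): S -> f; S -> gg; D -> SSf; D -> fi; Q -> i.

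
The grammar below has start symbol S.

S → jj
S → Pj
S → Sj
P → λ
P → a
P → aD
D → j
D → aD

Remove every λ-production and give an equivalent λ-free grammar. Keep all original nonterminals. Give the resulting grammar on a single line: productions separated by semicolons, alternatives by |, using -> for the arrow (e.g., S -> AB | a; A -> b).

S -> j | Pj | Sj | jj; D -> j | aD; P -> a | aD

Nullable set: {P}.
S -> Pj: P nullable, giving Pj | j.
Drop P -> λ.
Unchanged (no nullable symbols): S -> Sj; S -> jj; D -> aD; D -> j; P -> a; P -> aD.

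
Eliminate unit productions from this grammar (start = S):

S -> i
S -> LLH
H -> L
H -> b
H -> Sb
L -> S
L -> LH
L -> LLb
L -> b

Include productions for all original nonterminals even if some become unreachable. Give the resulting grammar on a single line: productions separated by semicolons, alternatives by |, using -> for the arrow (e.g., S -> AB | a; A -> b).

Unit productions: H->L, L->S.
Unit pairs (A ⇒* B via units): (H,L), (H,S), (L,S).
S: inherits non-unit rules of {S} → LLH | i.
H: inherits non-unit rules of {H, L, S} → LH | LLH | LLb | Sb | b | i.
L: inherits non-unit rules of {L, S} → LH | LLH | LLb | b | i.

S -> i | LLH; H -> b | i | LH | Sb | LLH | LLb; L -> b | i | LH | LLH | LLb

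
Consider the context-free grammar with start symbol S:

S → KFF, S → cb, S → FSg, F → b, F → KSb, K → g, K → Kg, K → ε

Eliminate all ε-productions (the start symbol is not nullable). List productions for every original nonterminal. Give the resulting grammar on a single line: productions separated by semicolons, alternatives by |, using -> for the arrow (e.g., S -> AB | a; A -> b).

Nullable set: {K}.
S -> KFF: K nullable, giving FF | KFF.
F -> KSb: K nullable, giving KSb | Sb.
Drop K -> ε.
K -> Kg: K nullable, giving Kg | g.
Unchanged (no nullable symbols): S -> FSg; S -> cb; F -> b; K -> g.

S -> FF | cb | FSg | KFF; F -> b | Sb | KSb; K -> g | Kg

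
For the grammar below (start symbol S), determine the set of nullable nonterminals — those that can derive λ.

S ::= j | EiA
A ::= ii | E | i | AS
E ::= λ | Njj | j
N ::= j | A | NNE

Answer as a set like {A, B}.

Directly nullable (have an ε-rule): {E}.
A is nullable via A -> E (every symbol on the right is already known nullable).
N is nullable via N -> A (every symbol on the right is already known nullable).
Not nullable: S — each has a terminal in every rule's right-hand side or depends on a non-nullable symbol.

{A, E, N}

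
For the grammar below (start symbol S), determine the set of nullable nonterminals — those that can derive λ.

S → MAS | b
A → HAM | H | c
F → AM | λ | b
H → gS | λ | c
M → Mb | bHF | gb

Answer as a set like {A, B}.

Directly nullable (have an ε-rule): {F, H}.
A is nullable via A -> H (every symbol on the right is already known nullable).
Not nullable: M, S — each has a terminal in every rule's right-hand side or depends on a non-nullable symbol.

{A, F, H}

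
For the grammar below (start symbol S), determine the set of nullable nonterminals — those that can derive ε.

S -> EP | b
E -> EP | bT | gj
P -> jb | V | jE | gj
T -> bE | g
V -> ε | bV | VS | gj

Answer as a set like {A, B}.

Directly nullable (have an ε-rule): {V}.
P is nullable via P -> V (every symbol on the right is already known nullable).
Not nullable: E, S, T — each has a terminal in every rule's right-hand side or depends on a non-nullable symbol.

{P, V}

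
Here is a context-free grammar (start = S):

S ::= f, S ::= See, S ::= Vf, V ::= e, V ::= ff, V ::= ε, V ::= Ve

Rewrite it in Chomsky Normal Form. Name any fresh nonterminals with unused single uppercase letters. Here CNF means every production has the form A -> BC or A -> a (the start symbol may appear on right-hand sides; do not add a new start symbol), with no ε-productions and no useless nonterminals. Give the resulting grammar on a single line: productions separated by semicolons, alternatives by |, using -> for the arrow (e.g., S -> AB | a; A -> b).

S -> f | SC | VB; A -> e; B -> f; C -> AA; V -> e | BB | VA

Nullable: {V}; after ε-elimination: S -> f | Vf | See; V -> e | Ve | ff.
No unit productions to eliminate.
TERM: introduce A -> e, B -> f and substitute in every rule of length ≥2.
BIN: S -> SAA becomes S -> SC, C -> AA.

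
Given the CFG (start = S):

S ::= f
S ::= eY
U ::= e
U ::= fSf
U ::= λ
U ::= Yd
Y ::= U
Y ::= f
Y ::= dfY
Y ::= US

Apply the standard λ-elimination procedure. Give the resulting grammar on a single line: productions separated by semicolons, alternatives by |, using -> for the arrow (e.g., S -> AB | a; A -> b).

S -> e | f | eY; U -> d | e | Yd | fSf; Y -> S | U | f | US | df | dfY

Nullable set: {U, Y}.
S -> eY: Y nullable, giving e | eY.
Drop U -> λ.
U -> Yd: Y nullable, giving Yd | d.
Y -> U: U nullable, giving U.
Y -> US: U nullable, giving S | US.
Y -> dfY: Y nullable, giving df | dfY.
Unchanged (no nullable symbols): S -> f; U -> e; U -> fSf; Y -> f.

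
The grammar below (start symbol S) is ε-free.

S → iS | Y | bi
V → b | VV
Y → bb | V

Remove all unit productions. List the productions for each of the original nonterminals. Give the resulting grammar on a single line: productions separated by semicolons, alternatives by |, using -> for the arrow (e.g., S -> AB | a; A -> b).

Unit productions: S->Y, Y->V.
Unit pairs (A ⇒* B via units): (S,V), (S,Y), (Y,V).
S: inherits non-unit rules of {S, V, Y} → VV | b | bb | bi | iS.
V: inherits non-unit rules of {V} → VV | b.
Y: inherits non-unit rules of {V, Y} → VV | b | bb.

S -> b | VV | bb | bi | iS; V -> b | VV; Y -> b | VV | bb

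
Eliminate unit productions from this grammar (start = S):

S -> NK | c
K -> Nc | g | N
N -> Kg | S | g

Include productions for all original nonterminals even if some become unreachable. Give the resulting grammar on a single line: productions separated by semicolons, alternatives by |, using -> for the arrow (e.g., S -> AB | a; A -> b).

Unit productions: K->N, N->S.
Unit pairs (A ⇒* B via units): (K,N), (K,S), (N,S).
S: inherits non-unit rules of {S} → NK | c.
K: inherits non-unit rules of {K, N, S} → Kg | NK | Nc | c | g.
N: inherits non-unit rules of {N, S} → Kg | NK | c | g.

S -> c | NK; K -> c | g | Kg | NK | Nc; N -> c | g | Kg | NK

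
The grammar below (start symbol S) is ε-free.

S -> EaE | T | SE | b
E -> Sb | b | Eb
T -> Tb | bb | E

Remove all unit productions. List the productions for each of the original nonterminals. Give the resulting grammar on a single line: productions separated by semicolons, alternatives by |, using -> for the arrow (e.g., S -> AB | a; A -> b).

S -> b | Eb | SE | Sb | Tb | bb | EaE; E -> b | Eb | Sb; T -> b | Eb | Sb | Tb | bb

Unit productions: S->T, T->E.
Unit pairs (A ⇒* B via units): (S,E), (S,T), (T,E).
S: inherits non-unit rules of {E, S, T} → EaE | Eb | SE | Sb | Tb | b | bb.
E: inherits non-unit rules of {E} → Eb | Sb | b.
T: inherits non-unit rules of {E, T} → Eb | Sb | Tb | b | bb.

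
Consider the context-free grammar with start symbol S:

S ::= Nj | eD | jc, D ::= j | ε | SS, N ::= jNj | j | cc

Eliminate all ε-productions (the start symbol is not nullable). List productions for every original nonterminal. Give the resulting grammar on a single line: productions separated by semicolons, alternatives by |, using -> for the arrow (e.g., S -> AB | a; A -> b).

S -> e | Nj | eD | jc; D -> j | SS; N -> j | cc | jNj

Nullable set: {D}.
S -> eD: D nullable, giving e | eD.
Drop D -> ε.
Unchanged (no nullable symbols): S -> Nj; S -> jc; D -> SS; D -> j; N -> cc; N -> j; N -> jNj.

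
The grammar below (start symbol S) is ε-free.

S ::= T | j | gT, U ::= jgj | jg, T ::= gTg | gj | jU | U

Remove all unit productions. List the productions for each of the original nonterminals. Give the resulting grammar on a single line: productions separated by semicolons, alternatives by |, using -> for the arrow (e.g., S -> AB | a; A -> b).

Unit productions: S->T, T->U.
Unit pairs (A ⇒* B via units): (S,T), (S,U), (T,U).
S: inherits non-unit rules of {S, T, U} → gT | gTg | gj | j | jU | jg | jgj.
T: inherits non-unit rules of {T, U} → gTg | gj | jU | jg | jgj.
U: inherits non-unit rules of {U} → jg | jgj.

S -> j | gT | gj | jU | jg | gTg | jgj; T -> gj | jU | jg | gTg | jgj; U -> jg | jgj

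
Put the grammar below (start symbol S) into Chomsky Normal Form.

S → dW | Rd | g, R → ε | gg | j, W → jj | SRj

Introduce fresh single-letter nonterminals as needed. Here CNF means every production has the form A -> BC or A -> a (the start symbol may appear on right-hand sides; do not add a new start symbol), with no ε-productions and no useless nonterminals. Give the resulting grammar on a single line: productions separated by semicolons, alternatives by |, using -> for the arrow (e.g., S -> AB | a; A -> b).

S -> d | g | BW | RB; A -> g; B -> d; C -> j; D -> RC; R -> j | AA; W -> CC | SC | SD

Nullable: {R}; after ε-elimination: S -> d | g | Rd | dW; R -> j | gg; W -> Sj | jj | SRj.
No unit productions to eliminate.
TERM: introduce B -> d, A -> g, C -> j and substitute in every rule of length ≥2.
BIN: W -> SRC becomes W -> SD, D -> RC.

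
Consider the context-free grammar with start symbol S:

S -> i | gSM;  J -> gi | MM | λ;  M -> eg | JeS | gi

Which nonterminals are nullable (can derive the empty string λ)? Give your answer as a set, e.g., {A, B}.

{J}

Directly nullable (have an ε-rule): {J}.
Not nullable: M, S — each has a terminal in every rule's right-hand side or depends on a non-nullable symbol.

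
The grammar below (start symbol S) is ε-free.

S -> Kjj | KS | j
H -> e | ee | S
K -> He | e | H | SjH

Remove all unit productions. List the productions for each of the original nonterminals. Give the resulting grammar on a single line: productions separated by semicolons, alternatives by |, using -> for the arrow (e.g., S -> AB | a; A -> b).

Unit productions: H->S, K->H.
Unit pairs (A ⇒* B via units): (H,S), (K,H), (K,S).
S: inherits non-unit rules of {S} → KS | Kjj | j.
H: inherits non-unit rules of {H, S} → KS | Kjj | e | ee | j.
K: inherits non-unit rules of {H, K, S} → He | KS | Kjj | SjH | e | ee | j.

S -> j | KS | Kjj; H -> e | j | KS | ee | Kjj; K -> e | j | He | KS | ee | Kjj | SjH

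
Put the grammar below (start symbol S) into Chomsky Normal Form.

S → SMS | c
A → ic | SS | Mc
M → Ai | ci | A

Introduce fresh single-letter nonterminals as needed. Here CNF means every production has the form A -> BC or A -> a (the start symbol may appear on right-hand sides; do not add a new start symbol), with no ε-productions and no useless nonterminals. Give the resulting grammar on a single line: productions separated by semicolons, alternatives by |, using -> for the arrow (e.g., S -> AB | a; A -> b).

No ε-productions.
After unit-elimination: S -> c | SMS; A -> Mc | SS | ic; M -> Ai | Mc | SS | ci | ic.
TERM: introduce B -> c, C -> i and substitute in every rule of length ≥2.
BIN: S -> SMS becomes S -> SD, D -> MS.

S -> c | SD; A -> CB | MB | SS; B -> c; C -> i; D -> MS; M -> AC | BC | CB | MB | SS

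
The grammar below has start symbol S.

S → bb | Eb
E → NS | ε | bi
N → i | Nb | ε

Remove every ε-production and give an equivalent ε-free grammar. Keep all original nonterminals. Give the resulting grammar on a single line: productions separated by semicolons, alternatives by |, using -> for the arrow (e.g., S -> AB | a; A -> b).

Nullable set: {E, N}.
S -> Eb: E nullable, giving Eb | b.
Drop E -> ε.
E -> NS: N nullable, giving NS | S.
Drop N -> ε.
N -> Nb: N nullable, giving Nb | b.
Unchanged (no nullable symbols): S -> bb; E -> bi; N -> i.

S -> b | Eb | bb; E -> S | NS | bi; N -> b | i | Nb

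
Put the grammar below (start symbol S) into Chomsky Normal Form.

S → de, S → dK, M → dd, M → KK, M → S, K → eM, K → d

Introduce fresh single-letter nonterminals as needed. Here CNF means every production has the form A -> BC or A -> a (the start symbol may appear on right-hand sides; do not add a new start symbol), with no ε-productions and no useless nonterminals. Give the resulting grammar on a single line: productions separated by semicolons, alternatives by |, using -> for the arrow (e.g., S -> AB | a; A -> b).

S -> BA | BK; A -> e; B -> d; K -> d | AM; M -> BA | BB | BK | KK

No ε-productions.
After unit-elimination: S -> dK | de; K -> d | eM; M -> KK | dK | dd | de.
TERM: introduce B -> d, A -> e and substitute in every rule of length ≥2.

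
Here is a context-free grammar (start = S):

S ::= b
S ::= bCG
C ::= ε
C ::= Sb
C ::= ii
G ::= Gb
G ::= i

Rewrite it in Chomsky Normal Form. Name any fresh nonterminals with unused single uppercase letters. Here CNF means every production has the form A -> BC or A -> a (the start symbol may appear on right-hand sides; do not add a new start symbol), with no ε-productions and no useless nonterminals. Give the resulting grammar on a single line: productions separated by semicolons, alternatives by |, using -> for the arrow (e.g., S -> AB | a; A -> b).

S -> b | AD | AG; A -> b; B -> i; C -> BB | SA; D -> CG; G -> i | GA

Nullable: {C}; after ε-elimination: S -> b | bG | bCG; C -> Sb | ii; G -> i | Gb.
No unit productions to eliminate.
TERM: introduce A -> b, B -> i and substitute in every rule of length ≥2.
BIN: S -> ACG becomes S -> AD, D -> CG.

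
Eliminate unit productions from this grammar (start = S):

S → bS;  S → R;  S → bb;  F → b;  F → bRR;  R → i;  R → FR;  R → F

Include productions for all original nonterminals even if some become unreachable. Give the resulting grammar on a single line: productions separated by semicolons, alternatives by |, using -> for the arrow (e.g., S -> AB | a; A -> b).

Unit productions: R->F, S->R.
Unit pairs (A ⇒* B via units): (R,F), (S,F), (S,R).
S: inherits non-unit rules of {F, R, S} → FR | b | bRR | bS | bb | i.
F: inherits non-unit rules of {F} → b | bRR.
R: inherits non-unit rules of {F, R} → FR | b | bRR | i.

S -> b | i | FR | bS | bb | bRR; F -> b | bRR; R -> b | i | FR | bRR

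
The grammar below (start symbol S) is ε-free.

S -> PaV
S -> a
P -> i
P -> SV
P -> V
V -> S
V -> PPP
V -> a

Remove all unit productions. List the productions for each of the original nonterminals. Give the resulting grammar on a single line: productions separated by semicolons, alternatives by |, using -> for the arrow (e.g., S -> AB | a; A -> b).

Unit productions: P->V, V->S.
Unit pairs (A ⇒* B via units): (P,S), (P,V), (V,S).
S: inherits non-unit rules of {S} → PaV | a.
P: inherits non-unit rules of {P, S, V} → PPP | PaV | SV | a | i.
V: inherits non-unit rules of {S, V} → PPP | PaV | a.

S -> a | PaV; P -> a | i | SV | PPP | PaV; V -> a | PPP | PaV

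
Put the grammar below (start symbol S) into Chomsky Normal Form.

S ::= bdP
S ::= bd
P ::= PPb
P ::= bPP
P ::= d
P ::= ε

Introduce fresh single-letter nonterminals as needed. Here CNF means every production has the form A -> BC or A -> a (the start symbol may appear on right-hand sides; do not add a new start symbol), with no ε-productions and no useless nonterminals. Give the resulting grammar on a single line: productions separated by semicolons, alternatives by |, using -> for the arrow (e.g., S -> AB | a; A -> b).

Nullable: {P}; after ε-elimination: S -> bd | bdP; P -> b | d | Pb | bP | PPb | bPP.
No unit productions to eliminate.
TERM: introduce A -> b, B -> d and substitute in every rule of length ≥2.
BIN: P -> APP becomes P -> AC, C -> PP; P -> PPA becomes P -> PD, D -> PA; S -> ABP becomes S -> AE, E -> BP.

S -> AB | AE; A -> b; B -> d; C -> PP; D -> PA; E -> BP; P -> b | d | AC | AP | PA | PD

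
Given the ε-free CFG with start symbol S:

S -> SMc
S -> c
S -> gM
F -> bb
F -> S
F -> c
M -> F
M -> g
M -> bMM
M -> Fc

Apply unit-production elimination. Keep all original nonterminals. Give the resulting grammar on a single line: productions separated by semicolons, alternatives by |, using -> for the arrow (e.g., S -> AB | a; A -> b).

Unit productions: F->S, M->F.
Unit pairs (A ⇒* B via units): (F,S), (M,F), (M,S).
S: inherits non-unit rules of {S} → SMc | c | gM.
F: inherits non-unit rules of {F, S} → SMc | bb | c | gM.
M: inherits non-unit rules of {F, M, S} → Fc | SMc | bMM | bb | c | g | gM.

S -> c | gM | SMc; F -> c | bb | gM | SMc; M -> c | g | Fc | bb | gM | SMc | bMM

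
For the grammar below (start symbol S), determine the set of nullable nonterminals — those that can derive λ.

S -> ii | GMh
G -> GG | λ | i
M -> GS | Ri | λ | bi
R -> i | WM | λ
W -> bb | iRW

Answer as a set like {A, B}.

Directly nullable (have an ε-rule): {G, M, R}.
Not nullable: S, W — each has a terminal in every rule's right-hand side or depends on a non-nullable symbol.

{G, M, R}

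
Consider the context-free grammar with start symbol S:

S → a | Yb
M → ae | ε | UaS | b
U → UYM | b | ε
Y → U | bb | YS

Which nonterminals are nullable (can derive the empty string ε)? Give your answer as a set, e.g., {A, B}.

Directly nullable (have an ε-rule): {M, U}.
Y is nullable via Y -> U (every symbol on the right is already known nullable).
Not nullable: S — each has a terminal in every rule's right-hand side or depends on a non-nullable symbol.

{M, U, Y}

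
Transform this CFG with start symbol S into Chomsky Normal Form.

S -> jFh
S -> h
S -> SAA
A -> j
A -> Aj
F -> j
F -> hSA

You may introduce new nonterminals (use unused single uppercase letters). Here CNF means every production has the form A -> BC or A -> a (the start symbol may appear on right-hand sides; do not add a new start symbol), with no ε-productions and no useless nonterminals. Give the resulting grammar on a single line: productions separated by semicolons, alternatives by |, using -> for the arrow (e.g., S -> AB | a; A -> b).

S -> h | BE | SG; A -> j | AB; B -> j; C -> h; D -> SA; E -> FC; F -> j | CD; G -> AA

No ε-productions.
No unit productions to eliminate.
TERM: introduce C -> h, B -> j and substitute in every rule of length ≥2.
BIN: F -> CSA becomes F -> CD, D -> SA; S -> BFC becomes S -> BE, E -> FC; S -> SAA becomes S -> SG, G -> AA.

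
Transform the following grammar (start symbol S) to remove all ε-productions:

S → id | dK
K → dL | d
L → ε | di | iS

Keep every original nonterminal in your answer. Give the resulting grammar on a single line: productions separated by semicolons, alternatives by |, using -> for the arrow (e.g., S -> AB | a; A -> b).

Nullable set: {L}.
K -> dL: L nullable, giving d | dL.
Drop L -> ε.
Unchanged (no nullable symbols): S -> dK; S -> id; K -> d; L -> di; L -> iS.

S -> dK | id; K -> d | dL; L -> di | iS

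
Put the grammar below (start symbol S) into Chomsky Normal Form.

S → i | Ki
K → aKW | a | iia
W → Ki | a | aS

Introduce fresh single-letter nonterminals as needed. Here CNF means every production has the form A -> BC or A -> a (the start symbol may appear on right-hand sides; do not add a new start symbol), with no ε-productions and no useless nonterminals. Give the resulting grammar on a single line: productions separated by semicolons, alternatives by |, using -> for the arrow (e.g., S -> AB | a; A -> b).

S -> i | KB; A -> a; B -> i; C -> KW; D -> BA; K -> a | AC | BD; W -> a | AS | KB

No ε-productions.
No unit productions to eliminate.
TERM: introduce A -> a, B -> i and substitute in every rule of length ≥2.
BIN: K -> AKW becomes K -> AC, C -> KW; K -> BBA becomes K -> BD, D -> BA.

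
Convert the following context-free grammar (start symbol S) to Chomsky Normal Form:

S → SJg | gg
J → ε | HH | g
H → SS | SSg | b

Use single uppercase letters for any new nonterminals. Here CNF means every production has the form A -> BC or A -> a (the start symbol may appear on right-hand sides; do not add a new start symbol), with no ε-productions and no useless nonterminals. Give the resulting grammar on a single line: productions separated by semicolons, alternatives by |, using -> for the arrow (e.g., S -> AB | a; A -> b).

Nullable: {J}; after ε-elimination: S -> Sg | gg | SJg; H -> b | SS | SSg; J -> g | HH.
No unit productions to eliminate.
TERM: introduce A -> g and substitute in every rule of length ≥2.
BIN: H -> SSA becomes H -> SB, B -> SA; S -> SJA becomes S -> SC, C -> JA.

S -> AA | SA | SC; A -> g; B -> SA; C -> JA; H -> b | SB | SS; J -> g | HH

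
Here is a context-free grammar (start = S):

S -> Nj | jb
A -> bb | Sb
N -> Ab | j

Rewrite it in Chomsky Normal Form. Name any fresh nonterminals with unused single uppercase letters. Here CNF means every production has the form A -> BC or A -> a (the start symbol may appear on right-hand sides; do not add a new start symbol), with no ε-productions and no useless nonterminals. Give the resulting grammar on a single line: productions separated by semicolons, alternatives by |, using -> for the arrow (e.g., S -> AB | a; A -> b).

S -> CB | NC; A -> BB | SB; B -> b; C -> j; N -> j | AB

No ε-productions.
No unit productions to eliminate.
TERM: introduce B -> b, C -> j and substitute in every rule of length ≥2.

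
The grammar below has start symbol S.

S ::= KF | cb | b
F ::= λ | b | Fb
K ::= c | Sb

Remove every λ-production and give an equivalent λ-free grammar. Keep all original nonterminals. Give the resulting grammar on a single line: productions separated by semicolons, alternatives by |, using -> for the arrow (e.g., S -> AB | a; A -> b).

Nullable set: {F}.
S -> KF: F nullable, giving K | KF.
Drop F -> λ.
F -> Fb: F nullable, giving Fb | b.
Unchanged (no nullable symbols): S -> b; S -> cb; F -> b; K -> Sb; K -> c.

S -> K | b | KF | cb; F -> b | Fb; K -> c | Sb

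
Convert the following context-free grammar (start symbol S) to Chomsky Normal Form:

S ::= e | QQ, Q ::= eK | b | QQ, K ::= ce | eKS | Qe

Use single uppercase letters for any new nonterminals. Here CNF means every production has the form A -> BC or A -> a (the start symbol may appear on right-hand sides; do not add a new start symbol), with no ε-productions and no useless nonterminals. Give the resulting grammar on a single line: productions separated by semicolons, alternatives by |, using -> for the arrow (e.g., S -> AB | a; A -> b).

No ε-productions.
No unit productions to eliminate.
TERM: introduce B -> c, A -> e and substitute in every rule of length ≥2.
BIN: K -> AKS becomes K -> AC, C -> KS.

S -> e | QQ; A -> e; B -> c; C -> KS; K -> AC | BA | QA; Q -> b | AK | QQ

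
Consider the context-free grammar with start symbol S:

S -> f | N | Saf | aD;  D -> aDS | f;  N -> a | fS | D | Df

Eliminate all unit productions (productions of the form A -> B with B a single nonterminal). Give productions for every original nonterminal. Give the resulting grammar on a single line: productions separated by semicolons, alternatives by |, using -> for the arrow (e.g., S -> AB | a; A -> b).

S -> a | f | Df | aD | fS | Saf | aDS; D -> f | aDS; N -> a | f | Df | fS | aDS

Unit productions: N->D, S->N.
Unit pairs (A ⇒* B via units): (N,D), (S,D), (S,N).
S: inherits non-unit rules of {D, N, S} → Df | Saf | a | aD | aDS | f | fS.
D: inherits non-unit rules of {D} → aDS | f.
N: inherits non-unit rules of {D, N} → Df | a | aDS | f | fS.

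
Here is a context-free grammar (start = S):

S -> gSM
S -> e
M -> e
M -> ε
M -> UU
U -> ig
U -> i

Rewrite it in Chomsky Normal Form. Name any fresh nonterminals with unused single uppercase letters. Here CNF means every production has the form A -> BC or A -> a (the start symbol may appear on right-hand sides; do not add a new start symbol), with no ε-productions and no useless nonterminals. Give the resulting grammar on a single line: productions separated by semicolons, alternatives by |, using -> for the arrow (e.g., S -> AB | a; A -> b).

Nullable: {M}; after ε-elimination: S -> e | gS | gSM; M -> e | UU; U -> i | ig.
No unit productions to eliminate.
TERM: introduce A -> g, B -> i and substitute in every rule of length ≥2.
BIN: S -> ASM becomes S -> AC, C -> SM.

S -> e | AC | AS; A -> g; B -> i; C -> SM; M -> e | UU; U -> i | BA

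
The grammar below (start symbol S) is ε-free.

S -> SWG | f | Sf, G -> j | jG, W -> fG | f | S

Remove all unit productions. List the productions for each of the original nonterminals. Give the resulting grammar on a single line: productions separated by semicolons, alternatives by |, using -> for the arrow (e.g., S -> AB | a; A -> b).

Unit productions: W->S.
Unit pairs (A ⇒* B via units): (W,S).
S: inherits non-unit rules of {S} → SWG | Sf | f.
G: inherits non-unit rules of {G} → j | jG.
W: inherits non-unit rules of {S, W} → SWG | Sf | f | fG.

S -> f | Sf | SWG; G -> j | jG; W -> f | Sf | fG | SWG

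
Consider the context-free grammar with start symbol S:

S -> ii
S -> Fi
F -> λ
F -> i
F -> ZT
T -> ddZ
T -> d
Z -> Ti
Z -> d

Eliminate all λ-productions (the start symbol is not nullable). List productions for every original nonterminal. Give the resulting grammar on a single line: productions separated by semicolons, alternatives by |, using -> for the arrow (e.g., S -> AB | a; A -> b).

S -> i | Fi | ii; F -> i | ZT; T -> d | ddZ; Z -> d | Ti

Nullable set: {F}.
S -> Fi: F nullable, giving Fi | i.
Drop F -> λ.
Unchanged (no nullable symbols): S -> ii; F -> ZT; F -> i; T -> d; T -> ddZ; Z -> Ti; Z -> d.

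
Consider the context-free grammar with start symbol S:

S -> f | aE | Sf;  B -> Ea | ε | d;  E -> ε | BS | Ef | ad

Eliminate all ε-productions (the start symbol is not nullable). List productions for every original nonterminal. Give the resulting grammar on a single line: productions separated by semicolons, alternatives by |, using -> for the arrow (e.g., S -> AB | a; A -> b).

S -> a | f | Sf | aE; B -> a | d | Ea; E -> S | f | BS | Ef | ad

Nullable set: {B, E}.
S -> aE: E nullable, giving a | aE.
Drop B -> ε.
B -> Ea: E nullable, giving Ea | a.
Drop E -> ε.
E -> BS: B nullable, giving BS | S.
E -> Ef: E nullable, giving Ef | f.
Unchanged (no nullable symbols): S -> Sf; S -> f; B -> d; E -> ad.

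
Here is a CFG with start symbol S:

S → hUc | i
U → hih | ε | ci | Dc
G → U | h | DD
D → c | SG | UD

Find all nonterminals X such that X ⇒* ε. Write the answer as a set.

{G, U}

Directly nullable (have an ε-rule): {U}.
G is nullable via G -> U (every symbol on the right is already known nullable).
Not nullable: D, S — each has a terminal in every rule's right-hand side or depends on a non-nullable symbol.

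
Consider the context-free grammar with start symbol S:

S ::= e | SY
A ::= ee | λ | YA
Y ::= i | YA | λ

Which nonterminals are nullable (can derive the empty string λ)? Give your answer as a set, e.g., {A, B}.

{A, Y}

Directly nullable (have an ε-rule): {A, Y}.
Not nullable: S — each has a terminal in every rule's right-hand side or depends on a non-nullable symbol.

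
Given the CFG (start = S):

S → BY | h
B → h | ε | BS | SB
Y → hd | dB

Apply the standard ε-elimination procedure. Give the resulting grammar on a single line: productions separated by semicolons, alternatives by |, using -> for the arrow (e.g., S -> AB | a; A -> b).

Nullable set: {B}.
S -> BY: B nullable, giving BY | Y.
Drop B -> ε.
B -> BS: B nullable, giving BS | S.
B -> SB: B nullable, giving S | SB.
Y -> dB: B nullable, giving d | dB.
Unchanged (no nullable symbols): S -> h; B -> h; Y -> hd.

S -> Y | h | BY; B -> S | h | BS | SB; Y -> d | dB | hd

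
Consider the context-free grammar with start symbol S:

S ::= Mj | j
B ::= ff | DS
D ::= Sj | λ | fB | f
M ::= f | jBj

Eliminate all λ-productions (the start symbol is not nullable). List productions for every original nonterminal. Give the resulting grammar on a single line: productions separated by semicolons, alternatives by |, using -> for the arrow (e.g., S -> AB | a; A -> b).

Nullable set: {D}.
B -> DS: D nullable, giving DS | S.
Drop D -> λ.
Unchanged (no nullable symbols): S -> Mj; S -> j; B -> ff; D -> Sj; D -> f; D -> fB; M -> f; M -> jBj.

S -> j | Mj; B -> S | DS | ff; D -> f | Sj | fB; M -> f | jBj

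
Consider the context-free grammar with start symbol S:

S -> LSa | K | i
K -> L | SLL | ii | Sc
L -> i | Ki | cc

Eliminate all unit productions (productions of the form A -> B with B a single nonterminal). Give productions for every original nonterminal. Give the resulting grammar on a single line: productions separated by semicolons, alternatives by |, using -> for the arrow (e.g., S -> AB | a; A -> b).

Unit productions: K->L, S->K.
Unit pairs (A ⇒* B via units): (K,L), (S,K), (S,L).
S: inherits non-unit rules of {K, L, S} → Ki | LSa | SLL | Sc | cc | i | ii.
K: inherits non-unit rules of {K, L} → Ki | SLL | Sc | cc | i | ii.
L: inherits non-unit rules of {L} → Ki | cc | i.

S -> i | Ki | Sc | cc | ii | LSa | SLL; K -> i | Ki | Sc | cc | ii | SLL; L -> i | Ki | cc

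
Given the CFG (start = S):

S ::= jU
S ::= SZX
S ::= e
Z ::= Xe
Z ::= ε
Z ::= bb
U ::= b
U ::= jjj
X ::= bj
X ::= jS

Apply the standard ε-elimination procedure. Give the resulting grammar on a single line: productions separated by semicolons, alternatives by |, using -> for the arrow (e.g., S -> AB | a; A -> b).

S -> e | SX | jU | SZX; U -> b | jjj; X -> bj | jS; Z -> Xe | bb

Nullable set: {Z}.
S -> SZX: Z nullable, giving SX | SZX.
Drop Z -> ε.
Unchanged (no nullable symbols): S -> e; S -> jU; U -> b; U -> jjj; X -> bj; X -> jS; Z -> Xe; Z -> bb.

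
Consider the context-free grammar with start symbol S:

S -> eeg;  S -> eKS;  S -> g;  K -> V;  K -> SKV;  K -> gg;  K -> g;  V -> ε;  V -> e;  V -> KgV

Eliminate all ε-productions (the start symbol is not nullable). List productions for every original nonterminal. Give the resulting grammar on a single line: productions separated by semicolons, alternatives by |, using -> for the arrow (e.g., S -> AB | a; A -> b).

S -> g | eS | eKS | eeg; K -> S | V | g | SK | SV | gg | SKV; V -> e | g | Kg | gV | KgV

Nullable set: {K, V}.
S -> eKS: K nullable, giving eKS | eS.
K -> SKV: K, V nullable, giving S | SK | SKV | SV.
K -> V: V nullable, giving V.
Drop V -> ε.
V -> KgV: K, V nullable, giving Kg | KgV | g | gV.
Unchanged (no nullable symbols): S -> eeg; S -> g; K -> g; K -> gg; V -> e.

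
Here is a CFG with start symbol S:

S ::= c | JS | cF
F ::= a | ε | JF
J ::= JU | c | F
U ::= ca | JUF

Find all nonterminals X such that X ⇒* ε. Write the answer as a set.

Directly nullable (have an ε-rule): {F}.
J is nullable via J -> F (every symbol on the right is already known nullable).
Not nullable: S, U — each has a terminal in every rule's right-hand side or depends on a non-nullable symbol.

{F, J}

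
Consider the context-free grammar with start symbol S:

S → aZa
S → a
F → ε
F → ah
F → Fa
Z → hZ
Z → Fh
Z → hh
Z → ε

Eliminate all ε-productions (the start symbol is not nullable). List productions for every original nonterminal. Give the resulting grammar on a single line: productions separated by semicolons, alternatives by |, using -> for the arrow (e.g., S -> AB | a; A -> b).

S -> a | aa | aZa; F -> a | Fa | ah; Z -> h | Fh | hZ | hh

Nullable set: {F, Z}.
S -> aZa: Z nullable, giving aZa | aa.
Drop F -> ε.
F -> Fa: F nullable, giving Fa | a.
Drop Z -> ε.
Z -> Fh: F nullable, giving Fh | h.
Z -> hZ: Z nullable, giving h | hZ.
Unchanged (no nullable symbols): S -> a; F -> ah; Z -> hh.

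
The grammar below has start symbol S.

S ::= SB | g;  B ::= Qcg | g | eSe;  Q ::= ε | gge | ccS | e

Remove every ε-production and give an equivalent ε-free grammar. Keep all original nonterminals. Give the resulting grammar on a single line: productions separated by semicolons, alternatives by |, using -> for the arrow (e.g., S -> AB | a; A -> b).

S -> g | SB; B -> g | cg | Qcg | eSe; Q -> e | ccS | gge

Nullable set: {Q}.
B -> Qcg: Q nullable, giving Qcg | cg.
Drop Q -> ε.
Unchanged (no nullable symbols): S -> SB; S -> g; B -> eSe; B -> g; Q -> ccS; Q -> e; Q -> gge.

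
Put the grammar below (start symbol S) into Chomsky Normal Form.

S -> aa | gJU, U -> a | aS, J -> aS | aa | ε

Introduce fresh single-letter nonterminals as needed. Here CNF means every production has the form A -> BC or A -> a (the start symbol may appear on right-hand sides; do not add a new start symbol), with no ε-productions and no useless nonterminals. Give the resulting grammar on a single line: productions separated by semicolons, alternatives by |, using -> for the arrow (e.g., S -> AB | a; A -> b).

Nullable: {J}; after ε-elimination: S -> aa | gU | gJU; J -> aS | aa; U -> a | aS.
No unit productions to eliminate.
TERM: introduce A -> a, B -> g and substitute in every rule of length ≥2.
BIN: S -> BJU becomes S -> BC, C -> JU.

S -> AA | BC | BU; A -> a; B -> g; C -> JU; J -> AA | AS; U -> a | AS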